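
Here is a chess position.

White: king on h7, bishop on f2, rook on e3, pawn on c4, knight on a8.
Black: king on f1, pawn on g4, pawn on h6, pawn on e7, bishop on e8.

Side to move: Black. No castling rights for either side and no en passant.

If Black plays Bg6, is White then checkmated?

After Bg6: white king on h7; in check: yes, from the black bishop on g6.
White has 5 legal replies: Kh8, Kg8, Kg7, Kxh6, Kxg6.
In check but a legal move exists → not checkmate.

no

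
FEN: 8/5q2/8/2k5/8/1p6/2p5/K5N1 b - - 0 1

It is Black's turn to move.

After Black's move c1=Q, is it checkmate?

After c1=Q: white king on a1; in check: yes, from the black queen on c1.
King squares — b1: attacked by Qc1; a2: attacked by Pb3; b2: attacked by Qc1.
White has no legal moves → checkmate.

yes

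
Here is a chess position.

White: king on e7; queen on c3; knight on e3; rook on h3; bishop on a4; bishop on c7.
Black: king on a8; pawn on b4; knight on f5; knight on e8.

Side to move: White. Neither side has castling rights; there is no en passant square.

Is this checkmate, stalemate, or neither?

White to move; white king on e7.
In check: yes, from the black knight on f5.
King squares — d6: attacked by Nf5; e6: available; f6: attacked by Ne8; d7: available; f7: available; d8: available; e8: available; f8: available.
Legal moves for White: Kf8, Kxe8, Kd8, Kf7, Kd7, Ke6, Nxf5.
White is in check but has 7 legal moves → neither.

neither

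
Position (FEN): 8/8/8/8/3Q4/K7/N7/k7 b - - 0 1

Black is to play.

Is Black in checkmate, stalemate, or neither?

neither

Black to move; black king on a1.
In check: yes, from the white queen on d4.
King squares — b1: available; a2: attacked by Ka3; b2: attacked by Ka3.
Legal moves for Black: Kb1.
Black is in check but has 1 legal move → neither.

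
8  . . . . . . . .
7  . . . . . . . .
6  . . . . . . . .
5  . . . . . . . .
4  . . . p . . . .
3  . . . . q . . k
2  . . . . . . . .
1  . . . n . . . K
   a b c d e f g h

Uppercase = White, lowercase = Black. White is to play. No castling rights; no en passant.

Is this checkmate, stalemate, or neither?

White to move; white king on h1.
In check: no.
King squares — g1: attacked by Qe3; g2: attacked by Kh3; h2: attacked by Kh3.
Legal moves for White: none.
Not in check and no legal moves → stalemate.

stalemate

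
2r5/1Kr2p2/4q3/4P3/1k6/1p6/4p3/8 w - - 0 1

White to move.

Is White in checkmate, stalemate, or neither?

White to move; white king on b7.
In check: yes, from the black rook on c7.
King squares — a6: attacked by Qe6; b6: attacked by Qe6; c6: attacked by Qe6; a7: attacked by Rc7; c7: attacked by Rc8; a8: attacked by Rc8; b8: attacked by Rc8; c8: attacked by Qe6.
Legal moves for White: none.
In check with no legal moves → checkmate.

checkmate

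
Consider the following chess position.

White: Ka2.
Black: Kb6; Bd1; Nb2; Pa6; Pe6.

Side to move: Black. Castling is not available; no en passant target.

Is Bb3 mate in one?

After Bb3: white king on a2; in check: yes, from the black bishop on b3.
White has 5 legal replies: Kxb3, Ka3, Kxb2, Kb1, Ka1.
In check but a legal move exists → not checkmate.

no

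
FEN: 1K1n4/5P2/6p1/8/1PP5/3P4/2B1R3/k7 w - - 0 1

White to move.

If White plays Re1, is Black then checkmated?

After Re1: black king on a1; in check: yes, from the white rook on e1.
Black has 2 legal replies: Kb2, Ka2.
In check but a legal move exists → not checkmate.

no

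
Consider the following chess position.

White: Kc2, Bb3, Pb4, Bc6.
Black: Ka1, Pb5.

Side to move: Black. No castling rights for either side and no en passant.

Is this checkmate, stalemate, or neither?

stalemate

Black to move; black king on a1.
In check: no.
King squares — b1: attacked by Kc2; a2: attacked by Bb3; b2: attacked by Kc2.
Legal moves for Black: none.
Not in check and no legal moves → stalemate.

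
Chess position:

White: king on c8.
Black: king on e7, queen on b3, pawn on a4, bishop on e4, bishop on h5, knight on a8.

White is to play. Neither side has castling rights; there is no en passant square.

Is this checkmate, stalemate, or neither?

White to move; white king on c8.
In check: no.
King squares — b7: attacked by Qb3; c7: attacked by Na8; d7: attacked by Ke7; b8: attacked by Qb3; d8: attacked by Ke7.
Legal moves for White: none.
Not in check and no legal moves → stalemate.

stalemate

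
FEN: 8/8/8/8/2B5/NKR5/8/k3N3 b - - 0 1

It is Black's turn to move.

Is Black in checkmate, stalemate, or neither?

stalemate

Black to move; black king on a1.
In check: no.
King squares — b1: attacked by Na3; a2: attacked by Kb3; b2: attacked by Kb3.
Legal moves for Black: none.
Not in check and no legal moves → stalemate.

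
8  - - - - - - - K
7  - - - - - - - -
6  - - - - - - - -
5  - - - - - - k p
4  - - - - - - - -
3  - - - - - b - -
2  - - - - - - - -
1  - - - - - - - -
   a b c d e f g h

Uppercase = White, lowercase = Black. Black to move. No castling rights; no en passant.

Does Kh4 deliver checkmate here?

After Kh4: white king on h8; in check: no.
White is not in check, so this cannot be checkmate.

no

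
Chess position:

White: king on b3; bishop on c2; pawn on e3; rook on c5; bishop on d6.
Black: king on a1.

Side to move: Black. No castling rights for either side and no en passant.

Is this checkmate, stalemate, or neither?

stalemate

Black to move; black king on a1.
In check: no.
King squares — b1: attacked by Bc2; a2: attacked by Kb3; b2: attacked by Kb3.
Legal moves for Black: none.
Not in check and no legal moves → stalemate.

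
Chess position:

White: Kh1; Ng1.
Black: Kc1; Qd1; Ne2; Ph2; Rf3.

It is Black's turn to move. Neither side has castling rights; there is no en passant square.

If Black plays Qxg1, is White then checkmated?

yes

After Qxg1: white king on h1; in check: yes, from the black queen on g1.
King squares — g1: attacked by Ne2; g2: attacked by Qg1; h2: attacked by Qg1.
White has no legal moves → checkmate.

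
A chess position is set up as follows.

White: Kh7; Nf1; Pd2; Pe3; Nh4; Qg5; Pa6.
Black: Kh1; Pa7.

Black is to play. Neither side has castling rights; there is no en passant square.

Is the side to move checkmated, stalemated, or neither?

Black to move; black king on h1.
In check: no.
King squares — g1: attacked by Qg5; g2: attacked by Nh4; h2: attacked by Nf1.
Legal moves for Black: none.
Not in check and no legal moves → stalemate.

stalemate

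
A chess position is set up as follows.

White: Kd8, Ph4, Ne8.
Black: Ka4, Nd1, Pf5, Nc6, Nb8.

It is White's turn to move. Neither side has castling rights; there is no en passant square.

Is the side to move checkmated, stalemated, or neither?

White to move; white king on d8.
In check: yes, from the black knight on c6.
King squares — c7: available; d7: attacked by Nb8; e7: attacked by Nc6; c8: available; e8: own knight.
Legal moves for White: Kc8, Kc7.
White is in check but has 2 legal moves → neither.

neither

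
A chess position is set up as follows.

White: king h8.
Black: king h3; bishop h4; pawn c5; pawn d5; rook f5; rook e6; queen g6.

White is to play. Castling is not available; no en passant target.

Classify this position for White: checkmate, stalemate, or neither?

stalemate

White to move; white king on h8.
In check: no.
King squares — g7: attacked by Qg6; h7: attacked by Qg6; g8: attacked by Qg6.
Legal moves for White: none.
Not in check and no legal moves → stalemate.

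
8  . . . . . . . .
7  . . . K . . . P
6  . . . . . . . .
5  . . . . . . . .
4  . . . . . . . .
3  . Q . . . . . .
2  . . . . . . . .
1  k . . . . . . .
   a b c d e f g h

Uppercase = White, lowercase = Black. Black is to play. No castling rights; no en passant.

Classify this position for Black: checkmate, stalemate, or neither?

stalemate

Black to move; black king on a1.
In check: no.
King squares — b1: attacked by Qb3; a2: attacked by Qb3; b2: attacked by Qb3.
Legal moves for Black: none.
Not in check and no legal moves → stalemate.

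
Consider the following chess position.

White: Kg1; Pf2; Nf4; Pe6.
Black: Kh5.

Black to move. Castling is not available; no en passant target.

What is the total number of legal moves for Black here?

4

Black to move; king on h5.
In check: yes, from the white knight on f4.
Legal moves: Kh6, Kg5, Kh4, Kg4.
Count: 4.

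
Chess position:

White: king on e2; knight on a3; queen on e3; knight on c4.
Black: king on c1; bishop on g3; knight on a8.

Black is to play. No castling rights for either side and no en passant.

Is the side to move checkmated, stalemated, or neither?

checkmate

Black to move; black king on c1.
In check: yes, from the white queen on e3.
King squares — b1: attacked by Na3; d1: attacked by Ke2; b2: attacked by Nc4; c2: attacked by Na3; d2: attacked by Ke2.
Legal moves for Black: none.
In check with no legal moves → checkmate.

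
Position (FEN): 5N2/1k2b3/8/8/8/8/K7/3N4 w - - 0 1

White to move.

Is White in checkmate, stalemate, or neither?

neither

White to move; white king on a2.
In check: no.
Legal moves for White: Nh7, Nd7, Ng6, Ne6, Kb3, Kb2, Kb1, Ka1, Ne3, Nc3, Nf2, Nb2.
White has 12 legal moves and is not in check → neither.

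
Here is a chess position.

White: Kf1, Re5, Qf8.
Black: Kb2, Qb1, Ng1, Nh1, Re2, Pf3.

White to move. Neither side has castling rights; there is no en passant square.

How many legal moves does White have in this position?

0

White to move; king on f1.
In check: yes, from the black queen on b1.
Legal moves: none.
Count: 0.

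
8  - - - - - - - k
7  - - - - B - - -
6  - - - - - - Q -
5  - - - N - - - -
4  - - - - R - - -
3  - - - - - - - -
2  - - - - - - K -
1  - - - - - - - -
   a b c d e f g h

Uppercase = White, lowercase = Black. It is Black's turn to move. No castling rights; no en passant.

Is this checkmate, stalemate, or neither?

stalemate

Black to move; black king on h8.
In check: no.
King squares — g7: attacked by Qg6; h7: attacked by Qg6; g8: attacked by Qg6.
Legal moves for Black: none.
Not in check and no legal moves → stalemate.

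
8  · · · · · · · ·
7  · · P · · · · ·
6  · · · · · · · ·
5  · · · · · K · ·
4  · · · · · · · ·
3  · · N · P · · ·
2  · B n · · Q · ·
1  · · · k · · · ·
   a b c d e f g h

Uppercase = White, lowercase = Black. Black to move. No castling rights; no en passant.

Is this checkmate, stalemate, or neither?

Black to move; black king on d1.
In check: yes, from the white knight on c3.
King squares — c1: attacked by Bb2; e1: attacked by Qf2; c2: own knight; d2: attacked by Qf2; e2: attacked by Qf2.
Legal moves for Black: none.
In check with no legal moves → checkmate.

checkmate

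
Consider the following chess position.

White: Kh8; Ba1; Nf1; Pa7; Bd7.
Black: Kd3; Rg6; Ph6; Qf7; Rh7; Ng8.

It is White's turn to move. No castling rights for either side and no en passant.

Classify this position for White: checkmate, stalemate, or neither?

checkmate

White to move; white king on h8.
In check: yes, from the black rook on h7.
King squares — g7: attacked by Rg6; h7: attacked by Qf7; g8: attacked by Rg6.
Legal moves for White: none.
In check with no legal moves → checkmate.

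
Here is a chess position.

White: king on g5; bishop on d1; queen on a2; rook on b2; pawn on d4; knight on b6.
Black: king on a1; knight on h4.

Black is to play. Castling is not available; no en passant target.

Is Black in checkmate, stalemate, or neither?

checkmate

Black to move; black king on a1.
In check: yes, from the white queen on a2.
King squares — b1: attacked by Qa2; a2: attacked by Rb2; b2: attacked by Qa2.
Legal moves for Black: none.
In check with no legal moves → checkmate.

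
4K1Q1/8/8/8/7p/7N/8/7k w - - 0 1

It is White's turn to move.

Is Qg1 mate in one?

After Qg1: black king on h1; in check: yes, from the white queen on g1.
King squares — g1: attacked by Nh3; g2: attacked by Qg1; h2: attacked by Qg1.
Black has no legal moves → checkmate.

yes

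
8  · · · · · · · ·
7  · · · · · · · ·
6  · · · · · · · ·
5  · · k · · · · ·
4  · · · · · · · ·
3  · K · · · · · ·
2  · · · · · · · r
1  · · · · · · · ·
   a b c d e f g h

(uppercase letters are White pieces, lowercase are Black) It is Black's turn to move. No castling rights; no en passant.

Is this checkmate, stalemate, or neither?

neither

Black to move; black king on c5.
In check: no.
Legal moves for Black include: Kd6, Kc6, Kb6, Kd5, Kb5, Kd4, Rh8, Rh7, Rh6, Rh5, Rh4, Rh3+, Rg2, Rf2, Re2, Rd2, Rc2, Rb2+, ... (list truncated; more exist).
Black has legal moves and is not in check → neither.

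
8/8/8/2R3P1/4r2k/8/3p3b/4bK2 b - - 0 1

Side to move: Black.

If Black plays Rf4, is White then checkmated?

After Rf4: white king on f1; in check: yes, from the black rook on f4.
White has 2 legal replies: Kg2, Ke2.
In check but a legal move exists → not checkmate.

no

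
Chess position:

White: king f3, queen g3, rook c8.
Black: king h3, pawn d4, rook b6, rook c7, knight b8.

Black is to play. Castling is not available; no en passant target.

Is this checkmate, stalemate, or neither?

checkmate

Black to move; black king on h3.
In check: yes, from the white queen on g3.
King squares — g2: attacked by Kf3; h2: attacked by Qg3; g3: attacked by Kf3; g4: attacked by Kf3; h4: attacked by Qg3.
Legal moves for Black: none.
In check with no legal moves → checkmate.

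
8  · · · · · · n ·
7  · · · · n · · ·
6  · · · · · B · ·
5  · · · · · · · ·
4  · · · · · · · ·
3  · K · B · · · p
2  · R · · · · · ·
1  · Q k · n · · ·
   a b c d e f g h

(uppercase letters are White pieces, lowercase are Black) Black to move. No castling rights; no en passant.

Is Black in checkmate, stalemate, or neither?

checkmate

Black to move; black king on c1.
In check: yes, from the white queen on b1.
King squares — b1: attacked by Rb2; d1: attacked by Qb1; b2: attacked by Qb1; c2: attacked by Qb1; d2: attacked by Rb2.
Legal moves for Black: none.
In check with no legal moves → checkmate.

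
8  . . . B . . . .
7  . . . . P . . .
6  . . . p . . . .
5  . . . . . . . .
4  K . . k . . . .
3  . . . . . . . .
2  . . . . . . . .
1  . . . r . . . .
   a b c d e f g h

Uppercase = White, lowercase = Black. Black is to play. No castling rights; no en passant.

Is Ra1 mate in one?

After Ra1: white king on a4; in check: yes, from the black rook on a1.
White has 3 legal replies: Kb5, Kb4, Kb3.
In check but a legal move exists → not checkmate.

no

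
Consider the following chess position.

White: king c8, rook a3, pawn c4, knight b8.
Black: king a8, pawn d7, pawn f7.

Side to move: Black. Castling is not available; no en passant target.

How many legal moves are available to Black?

0

Black to move; king on a8.
In check: yes, from the white rook on a3.
Legal moves: none.
Count: 0.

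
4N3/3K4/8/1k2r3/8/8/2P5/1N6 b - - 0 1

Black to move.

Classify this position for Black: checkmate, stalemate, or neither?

neither

Black to move; black king on b5.
In check: no.
Legal moves for Black include: Rxe8, Re7+, Re6, Rh5, Rg5, Rf5, Rd5+, Rc5, Re4, Re3, Re2, Re1, Kb6, Ka6, Kc5, Ka5, Kc4, Kb4, ... (list truncated; more exist).
Black has legal moves and is not in check → neither.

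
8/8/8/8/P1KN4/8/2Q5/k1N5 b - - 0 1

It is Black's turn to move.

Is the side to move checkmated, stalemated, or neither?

Black to move; black king on a1.
In check: no.
King squares — b1: attacked by Qc2; a2: attacked by Nc1; b2: attacked by Qc2.
Legal moves for Black: none.
Not in check and no legal moves → stalemate.

stalemate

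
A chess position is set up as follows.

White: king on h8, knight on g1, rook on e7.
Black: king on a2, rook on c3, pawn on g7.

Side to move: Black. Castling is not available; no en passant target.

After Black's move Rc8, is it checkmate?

After Rc8: white king on h8; in check: yes, from the black rook on c8.
White has 3 legal replies: Kh7, Kxg7, Re8.
In check but a legal move exists → not checkmate.

no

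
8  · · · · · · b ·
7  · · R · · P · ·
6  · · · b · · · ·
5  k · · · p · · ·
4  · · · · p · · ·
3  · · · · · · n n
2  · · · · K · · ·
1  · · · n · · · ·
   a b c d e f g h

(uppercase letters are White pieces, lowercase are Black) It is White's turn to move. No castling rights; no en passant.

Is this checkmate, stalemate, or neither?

White to move; white king on e2.
In check: yes, from the black knight on g3.
Legal moves for White: Kd2, Ke1, Kxd1.
White is in check but has 3 legal moves → neither.

neither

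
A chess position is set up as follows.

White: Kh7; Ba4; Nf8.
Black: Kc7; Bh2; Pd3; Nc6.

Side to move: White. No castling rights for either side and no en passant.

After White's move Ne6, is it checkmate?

no

After Ne6: black king on c7; in check: yes, from the white knight on e6.
Black has 6 legal replies: Kc8, Kb8, Kd7, Kb7, Kd6, Kb6.
In check but a legal move exists → not checkmate.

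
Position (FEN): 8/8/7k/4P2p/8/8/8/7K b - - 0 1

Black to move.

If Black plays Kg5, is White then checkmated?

After Kg5: white king on h1; in check: no.
White is not in check, so this cannot be checkmate.

no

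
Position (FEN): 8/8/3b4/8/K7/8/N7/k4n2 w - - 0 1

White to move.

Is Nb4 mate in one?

no

After Nb4: black king on a1; in check: no.
Black is not in check, so this cannot be checkmate.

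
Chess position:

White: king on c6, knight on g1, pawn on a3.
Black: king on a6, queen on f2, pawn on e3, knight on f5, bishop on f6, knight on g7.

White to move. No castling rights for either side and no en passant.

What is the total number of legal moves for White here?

8

White to move; king on c6.
In check: no.
Legal moves: Kd7, Kc7, Kd5, Kc5, Nh3, Nf3, Ne2, a4.
Count: 8.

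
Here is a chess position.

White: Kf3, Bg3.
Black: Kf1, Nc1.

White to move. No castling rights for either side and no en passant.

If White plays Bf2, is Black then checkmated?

no

After Bf2: black king on f1; in check: no.
Black is not in check, so this cannot be checkmate.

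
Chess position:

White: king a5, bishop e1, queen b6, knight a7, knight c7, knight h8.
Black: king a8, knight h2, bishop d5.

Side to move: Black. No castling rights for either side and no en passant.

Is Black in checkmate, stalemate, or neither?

Black to move; black king on a8.
In check: yes, from the white knight on c7.
King squares — a7: attacked by Qb6; b7: attacked by Qb6; b8: attacked by Qb6.
Legal moves for Black: none.
In check with no legal moves → checkmate.

checkmate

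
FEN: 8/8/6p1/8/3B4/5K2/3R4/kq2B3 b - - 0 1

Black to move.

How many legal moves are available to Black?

Black to move; king on a1.
In check: yes, from the white bishop on d4.
Legal moves: Qb2.
Count: 1.

1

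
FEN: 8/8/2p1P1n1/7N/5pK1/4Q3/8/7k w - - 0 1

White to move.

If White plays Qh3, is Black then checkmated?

After Qh3: black king on h1; in check: yes, from the white queen on h3.
Black has 1 legal reply: Kg1.
In check but a legal move exists → not checkmate.

no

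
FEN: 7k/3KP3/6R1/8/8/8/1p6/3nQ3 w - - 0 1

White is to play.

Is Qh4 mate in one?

yes

After Qh4: black king on h8; in check: yes, from the white queen on h4.
King squares — g7: attacked by Rg6; h7: attacked by Qh4; g8: attacked by Rg6.
Black has no legal moves → checkmate.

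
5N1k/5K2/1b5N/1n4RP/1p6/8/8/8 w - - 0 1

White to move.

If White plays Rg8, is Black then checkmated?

After Rg8: black king on h8; in check: yes, from the white rook on g8.
King squares — g7: attacked by Kf7; h7: attacked by Nf8; g8: attacked by Nh6.
Black has no legal moves → checkmate.

yes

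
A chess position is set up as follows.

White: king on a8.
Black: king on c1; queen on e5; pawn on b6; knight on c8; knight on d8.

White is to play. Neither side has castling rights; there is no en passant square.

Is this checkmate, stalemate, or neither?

White to move; white king on a8.
In check: no.
King squares — a7: attacked by Nc8; b7: attacked by Nd8; b8: attacked by Qe5.
Legal moves for White: none.
Not in check and no legal moves → stalemate.

stalemate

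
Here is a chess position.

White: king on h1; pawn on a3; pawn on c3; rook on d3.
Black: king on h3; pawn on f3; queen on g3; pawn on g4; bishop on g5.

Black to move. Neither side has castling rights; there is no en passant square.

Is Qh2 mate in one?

After Qh2: white king on h1; in check: yes, from the black queen on h2.
King squares — g1: attacked by Qh2; g2: attacked by Qh2; h2: attacked by Kh3.
White has no legal moves → checkmate.

yes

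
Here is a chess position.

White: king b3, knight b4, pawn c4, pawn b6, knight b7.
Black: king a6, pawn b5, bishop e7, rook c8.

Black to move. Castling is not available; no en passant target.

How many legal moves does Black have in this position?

Black to move; king on a6.
In check: yes, from the white knight on b4.
Legal moves: Kxb7, Kxb6, Bxb4.
Count: 3.

3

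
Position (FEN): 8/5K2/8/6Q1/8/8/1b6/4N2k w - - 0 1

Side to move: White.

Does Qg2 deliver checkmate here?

After Qg2: black king on h1; in check: yes, from the white queen on g2.
King squares — g1: attacked by Qg2; g2: attacked by Ne1; h2: attacked by Qg2.
Black has no legal moves → checkmate.

yes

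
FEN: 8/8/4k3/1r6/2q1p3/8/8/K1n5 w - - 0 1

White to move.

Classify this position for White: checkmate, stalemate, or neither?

stalemate

White to move; white king on a1.
In check: no.
King squares — b1: attacked by Rb5; a2: attacked by Nc1; b2: attacked by Rb5.
Legal moves for White: none.
Not in check and no legal moves → stalemate.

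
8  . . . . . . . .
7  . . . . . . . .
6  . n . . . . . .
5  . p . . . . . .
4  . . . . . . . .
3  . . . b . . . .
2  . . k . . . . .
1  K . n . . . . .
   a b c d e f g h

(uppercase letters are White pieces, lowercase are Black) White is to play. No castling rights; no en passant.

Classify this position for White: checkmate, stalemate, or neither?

White to move; white king on a1.
In check: no.
King squares — b1: attacked by Kc2; a2: attacked by Nc1; b2: attacked by Kc2.
Legal moves for White: none.
Not in check and no legal moves → stalemate.

stalemate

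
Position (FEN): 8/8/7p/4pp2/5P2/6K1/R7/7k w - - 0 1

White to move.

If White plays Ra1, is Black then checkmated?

After Ra1: black king on h1; in check: yes, from the white rook on a1.
King squares — g1: attacked by Ra1; g2: attacked by Kg3; h2: attacked by Kg3.
Black has no legal moves → checkmate.

yes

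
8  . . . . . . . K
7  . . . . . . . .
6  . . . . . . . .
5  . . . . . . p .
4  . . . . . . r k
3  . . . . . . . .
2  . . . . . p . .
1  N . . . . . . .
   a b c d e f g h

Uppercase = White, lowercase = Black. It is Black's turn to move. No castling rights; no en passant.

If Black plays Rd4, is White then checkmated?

no

After Rd4: white king on h8; in check: no.
White is not in check, so this cannot be checkmate.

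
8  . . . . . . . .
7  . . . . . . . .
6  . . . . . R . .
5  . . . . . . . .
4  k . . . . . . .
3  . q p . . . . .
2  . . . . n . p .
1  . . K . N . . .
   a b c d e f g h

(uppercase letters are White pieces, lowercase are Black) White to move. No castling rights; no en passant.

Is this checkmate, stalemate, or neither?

checkmate

White to move; white king on c1.
In check: yes, from the black knight on e2.
King squares — b1: attacked by Qb3; d1: attacked by Qb3; b2: attacked by Qb3; c2: attacked by Qb3; d2: attacked by Pc3.
Legal moves for White: none.
In check with no legal moves → checkmate.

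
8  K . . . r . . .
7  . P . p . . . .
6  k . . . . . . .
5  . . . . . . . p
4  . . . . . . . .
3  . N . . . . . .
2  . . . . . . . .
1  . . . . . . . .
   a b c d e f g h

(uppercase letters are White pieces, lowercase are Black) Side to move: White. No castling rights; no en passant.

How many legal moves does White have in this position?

4

White to move; king on a8.
In check: yes, from the black rook on e8.
Legal moves: b8=Q, b8=R, b8=B, b8=N+.
Count: 4.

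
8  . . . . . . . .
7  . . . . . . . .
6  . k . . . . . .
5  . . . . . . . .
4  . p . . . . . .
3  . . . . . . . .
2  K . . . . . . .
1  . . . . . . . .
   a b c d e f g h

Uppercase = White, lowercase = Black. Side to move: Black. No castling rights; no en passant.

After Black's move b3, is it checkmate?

no

After b3: white king on a2; in check: yes, from the black pawn on b3.
White has 5 legal replies: Kxb3, Ka3, Kb2, Kb1, Ka1.
In check but a legal move exists → not checkmate.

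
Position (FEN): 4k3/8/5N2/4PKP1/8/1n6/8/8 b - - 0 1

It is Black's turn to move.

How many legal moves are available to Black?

4

Black to move; king on e8.
In check: yes, from the white knight on f6.
Legal moves: Kf8, Kd8, Kf7, Ke7.
Count: 4.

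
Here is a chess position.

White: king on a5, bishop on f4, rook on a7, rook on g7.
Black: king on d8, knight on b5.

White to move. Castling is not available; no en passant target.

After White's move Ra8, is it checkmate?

After Ra8: black king on d8; in check: yes, from the white rook on a8.
King squares — c7: attacked by Bf4; d7: attacked by Rg7; e7: attacked by Rg7; c8: attacked by Ra8; e8: attacked by Ra8.
Black has no legal moves → checkmate.

yes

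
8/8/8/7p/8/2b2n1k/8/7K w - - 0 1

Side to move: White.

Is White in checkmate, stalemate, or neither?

White to move; white king on h1.
In check: no.
King squares — g1: attacked by Nf3; g2: attacked by Kh3; h2: attacked by Nf3.
Legal moves for White: none.
Not in check and no legal moves → stalemate.

stalemate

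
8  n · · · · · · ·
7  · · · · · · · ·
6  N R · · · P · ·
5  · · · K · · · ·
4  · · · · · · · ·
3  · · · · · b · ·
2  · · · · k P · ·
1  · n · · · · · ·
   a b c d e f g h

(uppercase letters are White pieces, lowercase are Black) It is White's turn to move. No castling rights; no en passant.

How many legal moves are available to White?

6

White to move; king on d5.
In check: yes, from the black bishop on f3.
Legal moves: Ke6, Kd6, Ke5, Kc5, Kd4, Kc4.
Count: 6.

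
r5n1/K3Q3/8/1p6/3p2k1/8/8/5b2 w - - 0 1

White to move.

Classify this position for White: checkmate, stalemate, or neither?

White to move; white king on a7.
In check: yes, from the black rook on a8.
King squares — a6: attacked by Ra8; b6: available; b7: available; a8: available; b8: attacked by Ra8.
Legal moves for White: Kxa8, Kb7, Kb6.
White is in check but has 3 legal moves → neither.

neither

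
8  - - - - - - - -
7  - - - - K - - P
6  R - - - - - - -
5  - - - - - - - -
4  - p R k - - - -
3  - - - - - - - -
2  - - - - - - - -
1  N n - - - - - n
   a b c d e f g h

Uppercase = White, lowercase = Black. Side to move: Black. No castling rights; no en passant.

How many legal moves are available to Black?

Black to move; king on d4.
In check: yes, from the white rook on c4.
Legal moves: Ke5, Kd5, Kxc4, Ke3, Kd3.
Count: 5.

5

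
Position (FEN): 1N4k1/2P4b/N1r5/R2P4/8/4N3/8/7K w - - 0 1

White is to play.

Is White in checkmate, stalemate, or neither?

neither

White to move; white king on h1.
In check: no.
Legal moves for White include: Nd7, Nxc6, Nc5, Nb4, Rc5, Rb5, Ra4, Ra3, Ra2, Ra1, Nf5, Ng4, Nc4, Ng2, Nc2, Nf1, Nd1, Kh2, ... (list truncated; more exist).
White has legal moves and is not in check → neither.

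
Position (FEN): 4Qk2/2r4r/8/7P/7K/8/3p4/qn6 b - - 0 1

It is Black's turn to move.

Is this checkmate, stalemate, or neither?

neither

Black to move; black king on f8.
In check: yes, from the white queen on e8.
King squares — e7: attacked by Qe8; f7: attacked by Qe8; g7: available; e8: available; g8: attacked by Qe8.
Legal moves for Black: Kxe8, Kg7.
Black is in check but has 2 legal moves → neither.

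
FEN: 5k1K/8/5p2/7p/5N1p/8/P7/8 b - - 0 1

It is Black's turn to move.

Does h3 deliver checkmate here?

After h3: white king on h8; in check: no.
White is not in check, so this cannot be checkmate.

no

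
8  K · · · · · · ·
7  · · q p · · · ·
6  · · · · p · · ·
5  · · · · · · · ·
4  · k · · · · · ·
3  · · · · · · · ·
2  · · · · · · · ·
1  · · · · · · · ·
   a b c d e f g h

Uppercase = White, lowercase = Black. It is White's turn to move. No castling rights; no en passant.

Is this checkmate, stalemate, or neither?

White to move; white king on a8.
In check: no.
King squares — a7: attacked by Qc7; b7: attacked by Qc7; b8: attacked by Qc7.
Legal moves for White: none.
Not in check and no legal moves → stalemate.

stalemate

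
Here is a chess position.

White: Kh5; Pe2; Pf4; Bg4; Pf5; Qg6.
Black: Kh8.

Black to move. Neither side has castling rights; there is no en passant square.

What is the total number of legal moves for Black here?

Black to move; king on h8.
In check: no.
Legal moves: none.
Count: 0.

0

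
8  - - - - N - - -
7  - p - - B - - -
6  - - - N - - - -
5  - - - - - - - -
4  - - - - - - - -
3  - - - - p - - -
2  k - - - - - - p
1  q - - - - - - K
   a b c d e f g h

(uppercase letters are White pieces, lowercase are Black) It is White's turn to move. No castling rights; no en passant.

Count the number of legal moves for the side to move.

White to move; king on h1.
In check: yes, from the black queen on a1.
Legal moves: Kxh2, Kg2.
Count: 2.

2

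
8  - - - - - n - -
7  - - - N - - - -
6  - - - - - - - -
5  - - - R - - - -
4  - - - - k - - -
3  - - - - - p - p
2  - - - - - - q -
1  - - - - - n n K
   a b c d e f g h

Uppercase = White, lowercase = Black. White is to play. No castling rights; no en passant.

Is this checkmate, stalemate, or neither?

checkmate

White to move; white king on h1.
In check: yes, from the black queen on g2.
King squares — g1: attacked by Qg2; g2: attacked by Pf3; h2: attacked by Nf1.
Legal moves for White: none.
In check with no legal moves → checkmate.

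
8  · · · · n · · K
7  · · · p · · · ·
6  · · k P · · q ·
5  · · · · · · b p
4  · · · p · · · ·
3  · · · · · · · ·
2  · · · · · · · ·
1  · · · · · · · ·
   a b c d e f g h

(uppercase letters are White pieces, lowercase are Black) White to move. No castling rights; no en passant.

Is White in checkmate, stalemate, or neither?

stalemate

White to move; white king on h8.
In check: no.
King squares — g7: attacked by Qg6; h7: attacked by Qg6; g8: attacked by Qg6.
Legal moves for White: none.
Not in check and no legal moves → stalemate.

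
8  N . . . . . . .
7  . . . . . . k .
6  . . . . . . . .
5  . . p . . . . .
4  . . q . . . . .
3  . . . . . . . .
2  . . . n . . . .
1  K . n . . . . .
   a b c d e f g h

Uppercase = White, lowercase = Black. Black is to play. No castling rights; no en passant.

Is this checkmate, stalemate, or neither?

Black to move; black king on g7.
In check: no.
Legal moves for Black include: Kh8, Kg8, Kf8, Kh7, Kf7, Kh6, Kg6, Kf6, Qg8, Qf7, Qe6, Qa6+, Qd5, Qb5, Qh4, Qg4, Qf4, Qe4, ... (list truncated; more exist).
Black has legal moves and is not in check → neither.

neither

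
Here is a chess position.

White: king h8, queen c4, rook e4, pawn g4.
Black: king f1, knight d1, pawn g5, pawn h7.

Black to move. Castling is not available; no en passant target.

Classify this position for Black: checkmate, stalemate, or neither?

neither

Black to move; black king on f1.
In check: yes, from the white queen on c4.
King squares — e1: attacked by Re4; g1: available; e2: attacked by Qc4; f2: available; g2: available.
Legal moves for Black: Kg2, Kf2, Kg1.
Black is in check but has 3 legal moves → neither.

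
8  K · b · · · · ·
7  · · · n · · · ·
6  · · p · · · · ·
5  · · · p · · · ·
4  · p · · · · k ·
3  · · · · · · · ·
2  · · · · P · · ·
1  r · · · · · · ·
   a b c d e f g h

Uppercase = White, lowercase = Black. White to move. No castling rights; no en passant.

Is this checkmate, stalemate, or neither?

checkmate

White to move; white king on a8.
In check: yes, from the black rook on a1.
King squares — a7: attacked by Ra1; b7: attacked by Bc8; b8: attacked by Nd7.
Legal moves for White: none.
In check with no legal moves → checkmate.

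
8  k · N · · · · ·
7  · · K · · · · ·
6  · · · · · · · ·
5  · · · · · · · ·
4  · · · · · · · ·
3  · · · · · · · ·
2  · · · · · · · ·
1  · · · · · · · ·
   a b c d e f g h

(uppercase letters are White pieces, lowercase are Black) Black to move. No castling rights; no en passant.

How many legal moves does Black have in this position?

Black to move; king on a8.
In check: no.
Legal moves: none.
Count: 0.

0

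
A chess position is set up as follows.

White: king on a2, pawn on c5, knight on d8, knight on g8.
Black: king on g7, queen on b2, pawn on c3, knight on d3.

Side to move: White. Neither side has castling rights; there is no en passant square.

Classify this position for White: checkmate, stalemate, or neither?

White to move; white king on a2.
In check: yes, from the black queen on b2.
King squares — a1: attacked by Qb2; b1: attacked by Qb2; b2: attacked by Pc3; a3: attacked by Qb2; b3: attacked by Qb2.
Legal moves for White: none.
In check with no legal moves → checkmate.

checkmate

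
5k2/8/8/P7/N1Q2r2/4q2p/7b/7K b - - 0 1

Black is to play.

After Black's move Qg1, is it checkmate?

yes

After Qg1: white king on h1; in check: yes, from the black queen on g1.
King squares — g1: attacked by Bh2; g2: attacked by Qg1; h2: attacked by Qg1.
White has no legal moves → checkmate.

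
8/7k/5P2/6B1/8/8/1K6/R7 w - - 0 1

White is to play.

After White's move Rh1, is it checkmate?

no

After Rh1: black king on h7; in check: yes, from the white rook on h1.
Black has 2 legal replies: Kg8, Kg6.
In check but a legal move exists → not checkmate.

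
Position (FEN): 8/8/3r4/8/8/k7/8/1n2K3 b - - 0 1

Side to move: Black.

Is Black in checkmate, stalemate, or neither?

neither

Black to move; black king on a3.
In check: no.
Legal moves for Black include: Rd8, Rd7, Rh6, Rg6, Rf6, Re6+, Rc6, Rb6, Ra6, Rd5, Rd4, Rd3, Rd2, Rd1+, Kb4, Ka4, Kb3, Kb2, ... (list truncated; more exist).
Black has legal moves and is not in check → neither.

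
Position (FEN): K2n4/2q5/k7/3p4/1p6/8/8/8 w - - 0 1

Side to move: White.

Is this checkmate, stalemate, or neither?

White to move; white king on a8.
In check: no.
King squares — a7: attacked by Ka6; b7: attacked by Ka6; b8: attacked by Qc7.
Legal moves for White: none.
Not in check and no legal moves → stalemate.

stalemate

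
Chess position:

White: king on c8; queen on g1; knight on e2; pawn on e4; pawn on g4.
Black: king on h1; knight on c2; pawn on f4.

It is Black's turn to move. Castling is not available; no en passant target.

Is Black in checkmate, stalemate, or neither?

Black to move; black king on h1.
In check: yes, from the white queen on g1.
King squares — g1: attacked by Ne2; g2: attacked by Qg1; h2: attacked by Qg1.
Legal moves for Black: none.
In check with no legal moves → checkmate.

checkmate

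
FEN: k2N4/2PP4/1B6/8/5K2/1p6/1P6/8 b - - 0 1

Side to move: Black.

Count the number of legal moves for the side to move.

Black to move; king on a8.
In check: no.
Legal moves: none.
Count: 0.

0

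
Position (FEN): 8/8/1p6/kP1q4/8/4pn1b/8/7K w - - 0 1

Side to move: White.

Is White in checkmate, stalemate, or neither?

stalemate

White to move; white king on h1.
In check: no.
King squares — g1: attacked by Nf3; g2: attacked by Bh3; h2: attacked by Nf3.
Legal moves for White: none.
Not in check and no legal moves → stalemate.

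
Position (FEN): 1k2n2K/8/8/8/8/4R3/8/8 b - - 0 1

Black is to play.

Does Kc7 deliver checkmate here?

After Kc7: white king on h8; in check: no.
White is not in check, so this cannot be checkmate.

no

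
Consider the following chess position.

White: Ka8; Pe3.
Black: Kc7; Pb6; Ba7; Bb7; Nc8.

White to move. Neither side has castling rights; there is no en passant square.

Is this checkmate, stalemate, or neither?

checkmate

White to move; white king on a8.
In check: yes, from the black bishop on b7.
King squares — a7: attacked by Nc8; b7: attacked by Kc7; b8: attacked by Ba7.
Legal moves for White: none.
In check with no legal moves → checkmate.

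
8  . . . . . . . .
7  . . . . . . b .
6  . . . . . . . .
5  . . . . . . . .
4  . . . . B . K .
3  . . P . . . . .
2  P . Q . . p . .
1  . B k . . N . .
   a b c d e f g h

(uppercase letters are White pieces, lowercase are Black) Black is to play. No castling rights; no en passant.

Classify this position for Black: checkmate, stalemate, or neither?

checkmate

Black to move; black king on c1.
In check: yes, from the white queen on c2.
King squares — b1: attacked by Qc2; d1: attacked by Qc2; b2: attacked by Qc2; c2: attacked by Bb1; d2: attacked by Nf1.
Legal moves for Black: none.
In check with no legal moves → checkmate.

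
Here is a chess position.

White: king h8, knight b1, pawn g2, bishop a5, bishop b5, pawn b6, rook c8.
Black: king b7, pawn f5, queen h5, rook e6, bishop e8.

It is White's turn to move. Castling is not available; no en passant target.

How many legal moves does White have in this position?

White to move; king on h8.
In check: yes, from the black queen on h5.
Legal moves: Kg8, Kg7.
Count: 2.

2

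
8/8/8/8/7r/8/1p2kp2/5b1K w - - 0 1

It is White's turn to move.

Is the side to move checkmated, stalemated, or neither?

checkmate

White to move; white king on h1.
In check: yes, from the black rook on h4.
King squares — g1: attacked by Pf2; g2: attacked by Bf1; h2: attacked by Rh4.
Legal moves for White: none.
In check with no legal moves → checkmate.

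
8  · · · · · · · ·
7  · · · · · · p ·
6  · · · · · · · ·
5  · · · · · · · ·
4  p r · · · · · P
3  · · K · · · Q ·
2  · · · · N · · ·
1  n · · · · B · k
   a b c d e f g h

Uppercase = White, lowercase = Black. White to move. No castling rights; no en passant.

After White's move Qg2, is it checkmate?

After Qg2: black king on h1; in check: yes, from the white queen on g2.
King squares — g1: attacked by Ne2; g2: attacked by Bf1; h2: attacked by Qg2.
Black has no legal moves → checkmate.

yes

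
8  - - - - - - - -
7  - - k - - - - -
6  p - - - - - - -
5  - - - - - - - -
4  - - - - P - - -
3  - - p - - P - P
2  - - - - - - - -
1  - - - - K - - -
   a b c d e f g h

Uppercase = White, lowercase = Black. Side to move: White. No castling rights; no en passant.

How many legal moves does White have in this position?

7

White to move; king on e1.
In check: no.
Legal moves: Kf2, Ke2, Kf1, Kd1, e5, h4, f4.
Count: 7.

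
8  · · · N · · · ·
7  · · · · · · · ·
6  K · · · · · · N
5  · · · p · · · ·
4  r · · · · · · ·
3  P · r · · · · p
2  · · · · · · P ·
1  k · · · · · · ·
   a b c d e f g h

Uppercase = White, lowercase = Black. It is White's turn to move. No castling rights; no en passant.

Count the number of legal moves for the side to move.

White to move; king on a6.
In check: yes, from the black rook on a4.
Legal moves: Kb7, Kb6, Kb5.
Count: 3.

3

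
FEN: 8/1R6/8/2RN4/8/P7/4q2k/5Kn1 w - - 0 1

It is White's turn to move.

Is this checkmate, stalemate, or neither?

checkmate

White to move; white king on f1.
In check: yes, from the black queen on e2.
King squares — e1: attacked by Qe2; g1: attacked by Kh2; e2: attacked by Ng1; f2: attacked by Qe2; g2: attacked by Qe2.
Legal moves for White: none.
In check with no legal moves → checkmate.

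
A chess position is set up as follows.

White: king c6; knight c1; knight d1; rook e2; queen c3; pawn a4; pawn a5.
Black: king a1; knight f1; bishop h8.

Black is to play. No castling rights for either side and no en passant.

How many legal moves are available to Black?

2

Black to move; king on a1.
In check: yes, from the white queen on c3.
Legal moves: Kb1, Bxc3.
Count: 2.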